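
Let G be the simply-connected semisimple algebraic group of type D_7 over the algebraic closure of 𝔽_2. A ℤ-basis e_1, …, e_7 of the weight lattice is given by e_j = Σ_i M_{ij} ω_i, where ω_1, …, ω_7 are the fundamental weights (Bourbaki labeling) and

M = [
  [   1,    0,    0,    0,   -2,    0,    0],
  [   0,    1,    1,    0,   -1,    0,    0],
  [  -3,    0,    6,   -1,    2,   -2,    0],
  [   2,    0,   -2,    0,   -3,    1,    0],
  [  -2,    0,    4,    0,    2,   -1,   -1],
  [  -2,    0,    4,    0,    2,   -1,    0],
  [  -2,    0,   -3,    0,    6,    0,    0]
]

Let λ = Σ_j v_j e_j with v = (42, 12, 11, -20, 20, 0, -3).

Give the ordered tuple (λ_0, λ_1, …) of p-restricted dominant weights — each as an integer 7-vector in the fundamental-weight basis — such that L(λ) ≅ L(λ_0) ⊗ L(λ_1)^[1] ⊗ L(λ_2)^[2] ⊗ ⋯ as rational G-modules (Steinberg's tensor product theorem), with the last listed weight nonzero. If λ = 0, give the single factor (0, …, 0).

In the fundamental-weight basis, λ has coordinates c = M·v (v = (42, 12, 11, -20, 20, 0, -3)):
  c_1 = 1·42 + 0·12 + 0·11 + (0)·(-20) + (-2)·(20) + 0·0 + (0)·(-3) = 2
  c_2 = 0·42 + 1·12 + 1·11 + (0)·(-20) + (-1)·(20) + 0·0 + (0)·(-3) = 3
  c_3 = (-3)·(42) + 0·12 + 6·11 + (-1)·(-20) + 2·20 + (-2)·(0) + (0)·(-3) = 0
  c_4 = 2·42 + 0·12 + (-2)·(11) + (0)·(-20) + (-3)·(20) + 1·0 + (0)·(-3) = 2
  c_5 = (-2)·(42) + 0·12 + 4·11 + (0)·(-20) + 2·20 + (-1)·(0) + (-1)·(-3) = 3
  c_6 = (-2)·(42) + 0·12 + 4·11 + (0)·(-20) + 2·20 + (-1)·(0) + (0)·(-3) = 0
  c_7 = (-2)·(42) + 0·12 + (-3)·(11) + (0)·(-20) + 6·20 + 0·0 + (0)·(-3) = 3
p = 2; digits c_i = Σ_j d_{ij}·2^j, 0 ≤ d_{ij} < 2:
  c_1 = 2 = 0·2^0 + 1·2^1
  c_2 = 3 = 1·2^0 + 1·2^1
  c_3 = 0
  c_4 = 2 = 0·2^0 + 1·2^1
  c_5 = 3 = 1·2^0 + 1·2^1
  c_6 = 0
  c_7 = 3 = 1·2^0 + 1·2^1
p-restricted factor λ_0 = (0, 1, 0, 0, 1, 0, 1)
p-restricted factor λ_1 = (1, 1, 0, 1, 1, 0, 1)

((0, 1, 0, 0, 1, 0, 1), (1, 1, 0, 1, 1, 0, 1))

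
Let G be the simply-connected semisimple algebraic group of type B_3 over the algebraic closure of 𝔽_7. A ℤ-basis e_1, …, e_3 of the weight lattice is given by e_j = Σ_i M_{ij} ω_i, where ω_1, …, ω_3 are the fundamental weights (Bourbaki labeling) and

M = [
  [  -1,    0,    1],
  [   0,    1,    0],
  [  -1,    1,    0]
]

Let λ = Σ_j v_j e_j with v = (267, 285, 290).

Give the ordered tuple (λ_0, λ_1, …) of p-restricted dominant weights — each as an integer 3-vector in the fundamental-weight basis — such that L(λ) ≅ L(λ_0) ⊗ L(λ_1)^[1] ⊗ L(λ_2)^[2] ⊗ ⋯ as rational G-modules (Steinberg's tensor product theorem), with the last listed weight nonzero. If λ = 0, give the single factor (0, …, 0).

Converting to the ω-basis (c_i = row i of M dotted with v = (267, 285, 290)):
  c_1 = (-1)·(267) + 0·285 + 1·290 = 23
  c_2 = 0·267 + 1·285 + 0·290 = 285
  c_3 = (-1)·(267) + 1·285 + 0·290 = 18
p = 7; digits c_i = Σ_j d_{ij}·7^j, 0 ≤ d_{ij} < 7:
  c_1 = 23 = 2·7^0 + 3·7^1
  c_2 = 285 = 5·7^0 + 5·7^1 + 5·7^2
  c_3 = 18 = 4·7^0 + 2·7^1
Factor λ_0 = (2, 5, 4)
Factor λ_1 = (3, 5, 2)
Factor λ_2 = (0, 5, 0)

((2, 5, 4), (3, 5, 2), (0, 5, 0))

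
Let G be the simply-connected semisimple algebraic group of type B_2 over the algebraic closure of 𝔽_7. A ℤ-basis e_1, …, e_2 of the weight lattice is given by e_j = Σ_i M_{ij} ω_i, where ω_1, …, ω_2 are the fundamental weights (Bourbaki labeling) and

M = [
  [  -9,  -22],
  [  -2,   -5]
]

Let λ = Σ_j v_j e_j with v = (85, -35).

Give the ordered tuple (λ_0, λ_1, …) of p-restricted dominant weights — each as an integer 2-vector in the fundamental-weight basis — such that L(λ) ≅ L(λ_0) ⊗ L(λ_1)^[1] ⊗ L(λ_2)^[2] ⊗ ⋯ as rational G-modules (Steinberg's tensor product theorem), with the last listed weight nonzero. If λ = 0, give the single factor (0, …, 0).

((5, 5),)

Change of basis e → ω: c = M·v where v = (85, -35):
  c_1 = (-9)·(85) + (-22)·(-35) = 5
  c_2 = (-2)·(85) + (-5)·(-35) = 5
Base-7 expansion of each c_i:
  c_1 = 5 = 5·7^0
  c_2 = 5 = 5·7^0
Factor λ_0 = (5, 5)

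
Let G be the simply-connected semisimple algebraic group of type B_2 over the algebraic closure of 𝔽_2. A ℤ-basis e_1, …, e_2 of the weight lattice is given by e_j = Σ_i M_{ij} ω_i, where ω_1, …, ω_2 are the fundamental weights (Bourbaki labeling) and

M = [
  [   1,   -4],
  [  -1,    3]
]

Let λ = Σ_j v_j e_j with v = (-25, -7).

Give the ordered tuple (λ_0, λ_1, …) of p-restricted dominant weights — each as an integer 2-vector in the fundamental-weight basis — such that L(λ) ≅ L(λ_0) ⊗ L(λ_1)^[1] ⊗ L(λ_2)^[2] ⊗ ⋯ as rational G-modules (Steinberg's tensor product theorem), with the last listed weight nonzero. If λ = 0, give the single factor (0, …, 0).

ω-coordinates c = M·v, v = (-25, -7):
  c_1 = (1)·(-25) + (-4)·(-7) = 3
  c_2 = (-1)·(-25) + (3)·(-7) = 4
Writing each c_i in base p = 2:
  c_1 = 3 = 1·2^0 + 1·2^1
  c_2 = 4 = 0·2^0 + 0·2^1 + 1·2^2
Factor λ_0 = (1, 0)
Factor λ_1 = (1, 0)
Factor λ_2 = (0, 1)

((1, 0), (1, 0), (0, 1))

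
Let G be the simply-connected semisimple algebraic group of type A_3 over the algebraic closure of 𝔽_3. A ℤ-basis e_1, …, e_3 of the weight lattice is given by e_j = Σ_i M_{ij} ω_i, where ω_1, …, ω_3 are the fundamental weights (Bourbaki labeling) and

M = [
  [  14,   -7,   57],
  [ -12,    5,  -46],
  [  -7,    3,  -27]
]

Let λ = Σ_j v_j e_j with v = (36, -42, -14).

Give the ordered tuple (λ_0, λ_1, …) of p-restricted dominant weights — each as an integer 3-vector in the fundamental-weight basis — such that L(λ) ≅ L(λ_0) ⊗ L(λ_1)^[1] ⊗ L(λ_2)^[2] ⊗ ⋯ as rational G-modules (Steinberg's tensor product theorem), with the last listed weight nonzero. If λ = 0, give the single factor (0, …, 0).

Compute c_i = Σ_j M_{ij} v_j with v = (36, -42, -14):
  c_1 = (14)·(36) + (-7)·(-42) + (57)·(-14) = 0
  c_2 = (-12)·(36) + (5)·(-42) + (-46)·(-14) = 2
  c_3 = (-7)·(36) + (3)·(-42) + (-27)·(-14) = 0
Expand coordinatewise in base 3:
  c_1 = 0
  c_2 = 2 = 2·3^0
  c_3 = 0
λ_0 = (0, 2, 0)

((0, 2, 0),)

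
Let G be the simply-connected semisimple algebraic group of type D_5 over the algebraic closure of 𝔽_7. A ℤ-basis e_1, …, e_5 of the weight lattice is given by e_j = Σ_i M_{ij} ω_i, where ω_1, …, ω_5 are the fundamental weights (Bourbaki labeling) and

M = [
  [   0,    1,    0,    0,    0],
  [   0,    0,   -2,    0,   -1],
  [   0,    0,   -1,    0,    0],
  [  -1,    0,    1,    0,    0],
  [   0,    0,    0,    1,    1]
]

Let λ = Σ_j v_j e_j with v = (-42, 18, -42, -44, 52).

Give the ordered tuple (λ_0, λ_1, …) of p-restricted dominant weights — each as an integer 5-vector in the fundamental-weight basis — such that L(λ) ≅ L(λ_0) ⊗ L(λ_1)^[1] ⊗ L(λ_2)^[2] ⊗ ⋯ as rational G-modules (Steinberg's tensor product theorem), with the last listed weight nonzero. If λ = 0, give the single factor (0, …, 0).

((4, 4, 0, 0, 1), (2, 4, 6, 0, 1))

In the fundamental-weight basis, λ has coordinates c = M·v (v = (-42, 18, -42, -44, 52)):
  c_1 = (0)·(-42) + 1·18 + (0)·(-42) + (0)·(-44) + 0·52 = 18
  c_2 = (0)·(-42) + 0·18 + (-2)·(-42) + (0)·(-44) + (-1)·(52) = 32
  c_3 = (0)·(-42) + 0·18 + (-1)·(-42) + (0)·(-44) + 0·52 = 42
  c_4 = (-1)·(-42) + 0·18 + (1)·(-42) + (0)·(-44) + 0·52 = 0
  c_5 = (0)·(-42) + 0·18 + (0)·(-42) + (1)·(-44) + 1·52 = 8
Expand coordinatewise in base 7:
  c_1 = 18 = 4·7^0 + 2·7^1
  c_2 = 32 = 4·7^0 + 4·7^1
  c_3 = 42 = 0·7^0 + 6·7^1
  c_4 = 0
  c_5 = 8 = 1·7^0 + 1·7^1
Factor λ_0 = (4, 4, 0, 0, 1)
Factor λ_1 = (2, 4, 6, 0, 1)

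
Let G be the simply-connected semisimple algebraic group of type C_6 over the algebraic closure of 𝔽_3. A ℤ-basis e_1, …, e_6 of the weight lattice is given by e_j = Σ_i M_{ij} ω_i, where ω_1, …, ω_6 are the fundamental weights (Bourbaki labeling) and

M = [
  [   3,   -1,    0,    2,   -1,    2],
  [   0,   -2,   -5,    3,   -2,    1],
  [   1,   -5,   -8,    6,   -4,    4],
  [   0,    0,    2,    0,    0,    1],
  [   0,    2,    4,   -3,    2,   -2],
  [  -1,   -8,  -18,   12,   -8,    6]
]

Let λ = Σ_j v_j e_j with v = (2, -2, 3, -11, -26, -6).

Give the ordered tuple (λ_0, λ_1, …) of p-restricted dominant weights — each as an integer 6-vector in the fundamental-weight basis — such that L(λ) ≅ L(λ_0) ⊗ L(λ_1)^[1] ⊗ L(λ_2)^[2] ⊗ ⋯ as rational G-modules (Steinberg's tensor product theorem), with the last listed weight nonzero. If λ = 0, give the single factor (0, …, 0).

((0, 2, 2, 0, 1, 0),)

In the fundamental-weight basis, λ has coordinates c = M·v (v = (2, -2, 3, -11, -26, -6)):
  c_1 = 3*2 + -1*-2 + 0*3 + 2*-11 + -1*-26 + 2*-6 = 0
  c_2 = 0*2 + -2*-2 + -5*3 + 3*-11 + -2*-26 + 1*-6 = 2
  c_3 = 1*2 + -5*-2 + -8*3 + 6*-11 + -4*-26 + 4*-6 = 2
  c_4 = 0*2 + 0*-2 + 2*3 + 0*-11 + 0*-26 + 1*-6 = 0
  c_5 = 0*2 + 2*-2 + 4*3 + -3*-11 + 2*-26 + -2*-6 = 1
  c_6 = -1*2 + -8*-2 + -18*3 + 12*-11 + -8*-26 + 6*-6 = 0
Base-3 expansion of each c_i:
  c_1 = 0
  c_2 = 2 = 2·3^0
  c_3 = 2 = 2·3^0
  c_4 = 0
  c_5 = 1 = 1·3^0
  c_6 = 0
Factor λ_0 = (0, 2, 2, 0, 1, 0)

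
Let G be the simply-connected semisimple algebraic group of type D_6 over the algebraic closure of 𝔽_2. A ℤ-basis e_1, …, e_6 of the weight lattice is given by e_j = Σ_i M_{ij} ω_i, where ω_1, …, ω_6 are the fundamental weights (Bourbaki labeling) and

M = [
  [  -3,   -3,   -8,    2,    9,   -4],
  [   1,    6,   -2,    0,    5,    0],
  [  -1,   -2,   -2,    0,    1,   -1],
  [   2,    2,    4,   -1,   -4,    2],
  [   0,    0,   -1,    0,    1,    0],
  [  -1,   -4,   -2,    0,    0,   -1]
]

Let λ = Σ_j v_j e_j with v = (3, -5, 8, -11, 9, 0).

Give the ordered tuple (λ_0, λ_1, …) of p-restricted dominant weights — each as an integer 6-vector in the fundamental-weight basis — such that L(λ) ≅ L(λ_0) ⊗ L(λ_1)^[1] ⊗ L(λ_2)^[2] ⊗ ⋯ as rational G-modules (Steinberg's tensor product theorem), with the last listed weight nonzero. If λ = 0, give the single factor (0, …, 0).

((1, 0, 0, 1, 1, 1), (0, 1, 0, 1, 0, 0))

ω-coordinates c = M·v, v = (3, -5, 8, -11, 9, 0):
  c_1 = (-3)·(3) + (-3)·(-5) + (-8)·(8) + (2)·(-11) + 9·9 + (-4)·(0) = 1
  c_2 = 1·3 + (6)·(-5) + (-2)·(8) + (0)·(-11) + 5·9 + 0·0 = 2
  c_3 = (-1)·(3) + (-2)·(-5) + (-2)·(8) + (0)·(-11) + 1·9 + (-1)·(0) = 0
  c_4 = 2·3 + (2)·(-5) + 4·8 + (-1)·(-11) + (-4)·(9) + 2·0 = 3
  c_5 = 0·3 + (0)·(-5) + (-1)·(8) + (0)·(-11) + 1·9 + 0·0 = 1
  c_6 = (-1)·(3) + (-4)·(-5) + (-2)·(8) + (0)·(-11) + 0·9 + (-1)·(0) = 1
Writing each c_i in base p = 2:
  c_1 = 1 = 1·2^0
  c_2 = 2 = 0·2^0 + 1·2^1
  c_3 = 0
  c_4 = 3 = 1·2^0 + 1·2^1
  c_5 = 1 = 1·2^0
  c_6 = 1 = 1·2^0
Factor λ_0 = (1, 0, 0, 1, 1, 1)
Factor λ_1 = (0, 1, 0, 1, 0, 0)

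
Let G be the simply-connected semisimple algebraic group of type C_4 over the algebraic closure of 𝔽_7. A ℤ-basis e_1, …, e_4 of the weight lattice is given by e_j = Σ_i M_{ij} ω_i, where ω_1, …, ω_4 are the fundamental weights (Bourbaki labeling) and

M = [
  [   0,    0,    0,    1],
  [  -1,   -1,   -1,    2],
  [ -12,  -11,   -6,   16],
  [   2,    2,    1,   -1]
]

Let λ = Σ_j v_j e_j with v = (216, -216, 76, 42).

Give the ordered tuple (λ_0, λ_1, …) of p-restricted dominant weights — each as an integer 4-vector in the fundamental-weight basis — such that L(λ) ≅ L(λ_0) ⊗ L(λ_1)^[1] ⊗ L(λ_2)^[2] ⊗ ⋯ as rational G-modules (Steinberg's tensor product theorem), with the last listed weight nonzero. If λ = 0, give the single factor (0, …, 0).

In the fundamental-weight basis, λ has coordinates c = M·v (v = (216, -216, 76, 42)):
  c_1 = 0·216 + (0)·(-216) + 0·76 + 1·42 = 42
  c_2 = (-1)·(216) + (-1)·(-216) + (-1)·(76) + 2·42 = 8
  c_3 = (-12)·(216) + (-11)·(-216) + (-6)·(76) + 16·42 = 0
  c_4 = 2·216 + (2)·(-216) + 1·76 + (-1)·(42) = 34
Writing each c_i in base p = 7:
  c_1 = 42 = 0·7^0 + 6·7^1
  c_2 = 8 = 1·7^0 + 1·7^1
  c_3 = 0
  c_4 = 34 = 6·7^0 + 4·7^1
λ_0 = (0, 1, 0, 6)
λ_1 = (6, 1, 0, 4)

((0, 1, 0, 6), (6, 1, 0, 4))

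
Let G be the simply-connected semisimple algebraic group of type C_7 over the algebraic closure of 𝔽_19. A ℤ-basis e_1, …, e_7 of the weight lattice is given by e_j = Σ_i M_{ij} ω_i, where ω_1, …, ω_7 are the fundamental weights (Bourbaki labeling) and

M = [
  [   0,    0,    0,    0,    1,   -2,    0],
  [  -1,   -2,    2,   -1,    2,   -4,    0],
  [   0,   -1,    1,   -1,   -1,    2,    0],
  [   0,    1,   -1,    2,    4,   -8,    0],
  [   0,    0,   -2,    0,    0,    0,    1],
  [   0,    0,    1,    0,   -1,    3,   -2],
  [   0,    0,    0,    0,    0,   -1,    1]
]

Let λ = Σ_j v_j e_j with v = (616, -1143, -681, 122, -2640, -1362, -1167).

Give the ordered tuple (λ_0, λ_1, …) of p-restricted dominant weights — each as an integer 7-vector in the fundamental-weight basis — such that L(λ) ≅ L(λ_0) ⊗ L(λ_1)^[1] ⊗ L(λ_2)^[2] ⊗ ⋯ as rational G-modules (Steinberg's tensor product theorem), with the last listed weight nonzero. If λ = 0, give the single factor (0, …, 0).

((8, 12, 9, 4, 5, 17, 5), (4, 18, 13, 6, 10, 10, 10))

Change of basis e → ω: c = M·v where v = (616, -1143, -681, 122, -2640, -1362, -1167):
  c_1 = 0*616 + 0*-1143 + 0*-681 + 0*122 + 1*-2640 + -2*-1362 + 0*-1167 = 84
  c_2 = -1*616 + -2*-1143 + 2*-681 + -1*122 + 2*-2640 + -4*-1362 + 0*-1167 = 354
  c_3 = 0*616 + -1*-1143 + 1*-681 + -1*122 + -1*-2640 + 2*-1362 + 0*-1167 = 256
  c_4 = 0*616 + 1*-1143 + -1*-681 + 2*122 + 4*-2640 + -8*-1362 + 0*-1167 = 118
  c_5 = 0*616 + 0*-1143 + -2*-681 + 0*122 + 0*-2640 + 0*-1362 + 1*-1167 = 195
  c_6 = 0*616 + 0*-1143 + 1*-681 + 0*122 + -1*-2640 + 3*-1362 + -2*-1167 = 207
  c_7 = 0*616 + 0*-1143 + 0*-681 + 0*122 + 0*-2640 + -1*-1362 + 1*-1167 = 195
Writing each c_i in base p = 19:
  c_1 = 84 = 8·19^0 + 4·19^1
  c_2 = 354 = 12·19^0 + 18·19^1
  c_3 = 256 = 9·19^0 + 13·19^1
  c_4 = 118 = 4·19^0 + 6·19^1
  c_5 = 195 = 5·19^0 + 10·19^1
  c_6 = 207 = 17·19^0 + 10·19^1
  c_7 = 195 = 5·19^0 + 10·19^1
p-restricted factor λ_0 = (8, 12, 9, 4, 5, 17, 5)
p-restricted factor λ_1 = (4, 18, 13, 6, 10, 10, 10)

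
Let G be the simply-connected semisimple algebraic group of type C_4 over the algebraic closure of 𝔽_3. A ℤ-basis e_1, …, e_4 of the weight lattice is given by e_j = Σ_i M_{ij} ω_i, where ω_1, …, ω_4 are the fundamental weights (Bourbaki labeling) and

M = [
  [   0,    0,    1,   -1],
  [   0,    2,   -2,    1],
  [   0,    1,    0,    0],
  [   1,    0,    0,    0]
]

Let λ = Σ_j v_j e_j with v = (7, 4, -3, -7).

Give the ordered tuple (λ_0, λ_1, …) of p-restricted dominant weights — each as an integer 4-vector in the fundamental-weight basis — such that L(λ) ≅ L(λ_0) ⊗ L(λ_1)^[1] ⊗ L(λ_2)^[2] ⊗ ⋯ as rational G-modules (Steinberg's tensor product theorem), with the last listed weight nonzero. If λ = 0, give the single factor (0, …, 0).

((1, 1, 1, 1), (1, 2, 1, 2))

Change of basis e → ω: c = M·v where v = (7, 4, -3, -7):
  c_1 = 0·7 + 0·4 + (1)·(-3) + (-1)·(-7) = 4
  c_2 = 0·7 + 2·4 + (-2)·(-3) + (1)·(-7) = 7
  c_3 = 0·7 + 1·4 + (0)·(-3) + (0)·(-7) = 4
  c_4 = 1·7 + 0·4 + (0)·(-3) + (0)·(-7) = 7
Base-3 expansion of each c_i:
  c_1 = 4 = 1·3^0 + 1·3^1
  c_2 = 7 = 1·3^0 + 2·3^1
  c_3 = 4 = 1·3^0 + 1·3^1
  c_4 = 7 = 1·3^0 + 2·3^1
Factor λ_0 = (1, 1, 1, 1)
Factor λ_1 = (1, 2, 1, 2)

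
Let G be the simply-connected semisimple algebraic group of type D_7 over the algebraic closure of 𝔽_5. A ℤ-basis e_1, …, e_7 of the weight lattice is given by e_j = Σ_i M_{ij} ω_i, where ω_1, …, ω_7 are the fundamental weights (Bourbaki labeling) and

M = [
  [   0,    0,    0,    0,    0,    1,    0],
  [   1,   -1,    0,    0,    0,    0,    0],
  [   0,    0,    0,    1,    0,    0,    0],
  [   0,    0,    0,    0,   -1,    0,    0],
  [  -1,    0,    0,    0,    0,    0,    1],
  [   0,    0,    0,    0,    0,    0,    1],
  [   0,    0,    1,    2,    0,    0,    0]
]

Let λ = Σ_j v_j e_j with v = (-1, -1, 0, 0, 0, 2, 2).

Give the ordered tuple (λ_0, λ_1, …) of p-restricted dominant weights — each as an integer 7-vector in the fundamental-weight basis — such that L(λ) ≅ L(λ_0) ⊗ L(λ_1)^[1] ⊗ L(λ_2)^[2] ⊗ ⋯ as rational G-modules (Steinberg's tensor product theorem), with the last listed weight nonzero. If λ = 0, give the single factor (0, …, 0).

Converting to the ω-basis (c_i = row i of M dotted with v = (-1, -1, 0, 0, 0, 2, 2)):
  c_1 = 0*-1 + 0*-1 + 0*0 + 0*0 + 0*0 + 1*2 + 0*2 = 2
  c_2 = 1*-1 + -1*-1 + 0*0 + 0*0 + 0*0 + 0*2 + 0*2 = 0
  c_3 = 0*-1 + 0*-1 + 0*0 + 1*0 + 0*0 + 0*2 + 0*2 = 0
  c_4 = 0*-1 + 0*-1 + 0*0 + 0*0 + -1*0 + 0*2 + 0*2 = 0
  c_5 = -1*-1 + 0*-1 + 0*0 + 0*0 + 0*0 + 0*2 + 1*2 = 3
  c_6 = 0*-1 + 0*-1 + 0*0 + 0*0 + 0*0 + 0*2 + 1*2 = 2
  c_7 = 0*-1 + 0*-1 + 1*0 + 2*0 + 0*0 + 0*2 + 0*2 = 0
Writing each c_i in base p = 5:
  c_1 = 2 = 2·5^0
  c_2 = 0
  c_3 = 0
  c_4 = 0
  c_5 = 3 = 3·5^0
  c_6 = 2 = 2·5^0
  c_7 = 0
Factor λ_0 = (2, 0, 0, 0, 3, 2, 0)

((2, 0, 0, 0, 3, 2, 0),)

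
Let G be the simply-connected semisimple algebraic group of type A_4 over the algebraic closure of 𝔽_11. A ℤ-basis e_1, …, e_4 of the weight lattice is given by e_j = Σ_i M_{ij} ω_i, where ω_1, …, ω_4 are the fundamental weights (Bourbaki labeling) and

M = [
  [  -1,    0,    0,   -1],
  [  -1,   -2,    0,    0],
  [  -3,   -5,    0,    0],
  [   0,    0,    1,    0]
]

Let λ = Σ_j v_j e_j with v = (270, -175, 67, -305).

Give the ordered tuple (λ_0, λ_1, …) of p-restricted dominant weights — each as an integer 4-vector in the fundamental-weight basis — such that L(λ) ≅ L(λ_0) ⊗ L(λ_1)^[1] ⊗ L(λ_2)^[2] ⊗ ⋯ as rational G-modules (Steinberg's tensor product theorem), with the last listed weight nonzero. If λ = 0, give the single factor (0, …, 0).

Compute c_i = Σ_j M_{ij} v_j with v = (270, -175, 67, -305):
  c_1 = (-1)·(270) + (0)·(-175) + (0)·(67) + (-1)·(-305) = 35
  c_2 = (-1)·(270) + (-2)·(-175) + (0)·(67) + (0)·(-305) = 80
  c_3 = (-3)·(270) + (-5)·(-175) + (0)·(67) + (0)·(-305) = 65
  c_4 = (0)·(270) + (0)·(-175) + (1)·(67) + (0)·(-305) = 67
Base-11 expansion of each c_i:
  c_1 = 35 = 2·11^0 + 3·11^1
  c_2 = 80 = 3·11^0 + 7·11^1
  c_3 = 65 = 10·11^0 + 5·11^1
  c_4 = 67 = 1·11^0 + 6·11^1
p-restricted factor λ_0 = (2, 3, 10, 1)
p-restricted factor λ_1 = (3, 7, 5, 6)

((2, 3, 10, 1), (3, 7, 5, 6))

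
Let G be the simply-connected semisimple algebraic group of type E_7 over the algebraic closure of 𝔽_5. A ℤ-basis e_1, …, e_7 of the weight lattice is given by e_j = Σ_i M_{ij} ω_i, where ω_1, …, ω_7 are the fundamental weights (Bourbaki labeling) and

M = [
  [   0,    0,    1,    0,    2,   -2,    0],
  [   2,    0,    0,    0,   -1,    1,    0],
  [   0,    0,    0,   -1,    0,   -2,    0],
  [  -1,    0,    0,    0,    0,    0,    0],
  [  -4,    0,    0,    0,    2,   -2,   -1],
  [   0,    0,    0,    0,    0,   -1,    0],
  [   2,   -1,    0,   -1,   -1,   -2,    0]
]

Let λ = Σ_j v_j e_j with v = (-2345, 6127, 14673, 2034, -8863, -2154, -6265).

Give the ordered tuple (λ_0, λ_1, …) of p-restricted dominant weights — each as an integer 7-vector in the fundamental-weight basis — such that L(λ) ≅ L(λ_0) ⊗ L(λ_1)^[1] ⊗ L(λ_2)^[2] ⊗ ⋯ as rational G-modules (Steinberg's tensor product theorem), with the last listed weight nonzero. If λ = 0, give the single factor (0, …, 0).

ω-coordinates c = M·v, v = (-2345, 6127, 14673, 2034, -8863, -2154, -6265):
  c_1 = (0)·(-2345) + 0·6127 + 1·14673 + 0·2034 + (2)·(-8863) + (-2)·(-2154) + (0)·(-6265) = 1255
  c_2 = (2)·(-2345) + 0·6127 + 0·14673 + 0·2034 + (-1)·(-8863) + (1)·(-2154) + (0)·(-6265) = 2019
  c_3 = (0)·(-2345) + 0·6127 + 0·14673 + (-1)·(2034) + (0)·(-8863) + (-2)·(-2154) + (0)·(-6265) = 2274
  c_4 = (-1)·(-2345) + 0·6127 + 0·14673 + 0·2034 + (0)·(-8863) + (0)·(-2154) + (0)·(-6265) = 2345
  c_5 = (-4)·(-2345) + 0·6127 + 0·14673 + 0·2034 + (2)·(-8863) + (-2)·(-2154) + (-1)·(-6265) = 2227
  c_6 = (0)·(-2345) + 0·6127 + 0·14673 + 0·2034 + (0)·(-8863) + (-1)·(-2154) + (0)·(-6265) = 2154
  c_7 = (2)·(-2345) + (-1)·(6127) + 0·14673 + (-1)·(2034) + (-1)·(-8863) + (-2)·(-2154) + (0)·(-6265) = 320
p = 5; digits c_i = Σ_j d_{ij}·5^j, 0 ≤ d_{ij} < 5:
  c_1 = 1255 = 0·5^0 + 1·5^1 + 0·5^2 + 0·5^3 + 2·5^4
  c_2 = 2019 = 4·5^0 + 3·5^1 + 0·5^2 + 1·5^3 + 3·5^4
  c_3 = 2274 = 4·5^0 + 4·5^1 + 0·5^2 + 3·5^3 + 3·5^4
  c_4 = 2345 = 0·5^0 + 4·5^1 + 3·5^2 + 3·5^3 + 3·5^4
  c_5 = 2227 = 2·5^0 + 0·5^1 + 4·5^2 + 2·5^3 + 3·5^4
  c_6 = 2154 = 4·5^0 + 0·5^1 + 1·5^2 + 2·5^3 + 3·5^4
  c_7 = 320 = 0·5^0 + 4·5^1 + 2·5^2 + 2·5^3
λ_0 = (0, 4, 4, 0, 2, 4, 0)
λ_1 = (1, 3, 4, 4, 0, 0, 4)
λ_2 = (0, 0, 0, 3, 4, 1, 2)
λ_3 = (0, 1, 3, 3, 2, 2, 2)
λ_4 = (2, 3, 3, 3, 3, 3, 0)

((0, 4, 4, 0, 2, 4, 0), (1, 3, 4, 4, 0, 0, 4), (0, 0, 0, 3, 4, 1, 2), (0, 1, 3, 3, 2, 2, 2), (2, 3, 3, 3, 3, 3, 0))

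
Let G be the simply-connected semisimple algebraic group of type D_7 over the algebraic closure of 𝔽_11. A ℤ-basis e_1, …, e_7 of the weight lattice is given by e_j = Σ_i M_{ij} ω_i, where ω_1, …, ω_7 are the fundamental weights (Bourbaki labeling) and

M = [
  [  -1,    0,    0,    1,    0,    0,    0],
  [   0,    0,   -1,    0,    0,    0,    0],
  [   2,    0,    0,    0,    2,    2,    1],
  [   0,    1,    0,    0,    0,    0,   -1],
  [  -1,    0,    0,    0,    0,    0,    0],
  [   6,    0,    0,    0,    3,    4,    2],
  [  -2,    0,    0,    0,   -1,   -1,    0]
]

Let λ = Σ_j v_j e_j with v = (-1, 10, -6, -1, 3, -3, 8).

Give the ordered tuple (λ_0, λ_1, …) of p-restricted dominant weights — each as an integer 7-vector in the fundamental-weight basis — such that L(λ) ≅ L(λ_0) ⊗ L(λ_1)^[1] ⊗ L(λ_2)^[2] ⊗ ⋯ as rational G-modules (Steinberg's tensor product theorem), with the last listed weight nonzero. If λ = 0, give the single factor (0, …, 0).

Compute c_i = Σ_j M_{ij} v_j with v = (-1, 10, -6, -1, 3, -3, 8):
  c_1 = -1*-1 + 0*10 + 0*-6 + 1*-1 + 0*3 + 0*-3 + 0*8 = 0
  c_2 = 0*-1 + 0*10 + -1*-6 + 0*-1 + 0*3 + 0*-3 + 0*8 = 6
  c_3 = 2*-1 + 0*10 + 0*-6 + 0*-1 + 2*3 + 2*-3 + 1*8 = 6
  c_4 = 0*-1 + 1*10 + 0*-6 + 0*-1 + 0*3 + 0*-3 + -1*8 = 2
  c_5 = -1*-1 + 0*10 + 0*-6 + 0*-1 + 0*3 + 0*-3 + 0*8 = 1
  c_6 = 6*-1 + 0*10 + 0*-6 + 0*-1 + 3*3 + 4*-3 + 2*8 = 7
  c_7 = -2*-1 + 0*10 + 0*-6 + 0*-1 + -1*3 + -1*-3 + 0*8 = 2
Base-11 expansion of each c_i:
  c_1 = 0
  c_2 = 6 = 6·11^0
  c_3 = 6 = 6·11^0
  c_4 = 2 = 2·11^0
  c_5 = 1 = 1·11^0
  c_6 = 7 = 7·11^0
  c_7 = 2 = 2·11^0
Factor λ_0 = (0, 6, 6, 2, 1, 7, 2)

((0, 6, 6, 2, 1, 7, 2),)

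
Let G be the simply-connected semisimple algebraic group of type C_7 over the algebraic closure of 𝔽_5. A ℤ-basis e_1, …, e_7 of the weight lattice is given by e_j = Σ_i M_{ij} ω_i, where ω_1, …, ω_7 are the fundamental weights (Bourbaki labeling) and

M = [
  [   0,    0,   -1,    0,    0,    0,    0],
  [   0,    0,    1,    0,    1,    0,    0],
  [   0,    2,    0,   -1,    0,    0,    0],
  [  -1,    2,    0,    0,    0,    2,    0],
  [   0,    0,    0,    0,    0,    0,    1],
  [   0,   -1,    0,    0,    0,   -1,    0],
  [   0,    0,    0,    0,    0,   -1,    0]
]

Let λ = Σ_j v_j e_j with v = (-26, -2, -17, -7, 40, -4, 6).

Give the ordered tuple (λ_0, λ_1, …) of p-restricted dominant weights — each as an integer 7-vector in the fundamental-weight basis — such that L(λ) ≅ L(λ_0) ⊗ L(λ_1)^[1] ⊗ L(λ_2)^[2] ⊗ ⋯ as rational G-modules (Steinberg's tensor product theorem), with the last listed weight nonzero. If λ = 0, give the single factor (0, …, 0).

Converting to the ω-basis (c_i = row i of M dotted with v = (-26, -2, -17, -7, 40, -4, 6)):
  c_1 = (0)·(-26) + (0)·(-2) + (-1)·(-17) + (0)·(-7) + (0)·(40) + (0)·(-4) + (0)·(6) = 17
  c_2 = (0)·(-26) + (0)·(-2) + (1)·(-17) + (0)·(-7) + (1)·(40) + (0)·(-4) + (0)·(6) = 23
  c_3 = (0)·(-26) + (2)·(-2) + (0)·(-17) + (-1)·(-7) + (0)·(40) + (0)·(-4) + (0)·(6) = 3
  c_4 = (-1)·(-26) + (2)·(-2) + (0)·(-17) + (0)·(-7) + (0)·(40) + (2)·(-4) + (0)·(6) = 14
  c_5 = (0)·(-26) + (0)·(-2) + (0)·(-17) + (0)·(-7) + (0)·(40) + (0)·(-4) + (1)·(6) = 6
  c_6 = (0)·(-26) + (-1)·(-2) + (0)·(-17) + (0)·(-7) + (0)·(40) + (-1)·(-4) + (0)·(6) = 6
  c_7 = (0)·(-26) + (0)·(-2) + (0)·(-17) + (0)·(-7) + (0)·(40) + (-1)·(-4) + (0)·(6) = 4
Writing each c_i in base p = 5:
  c_1 = 17 = 2·5^0 + 3·5^1
  c_2 = 23 = 3·5^0 + 4·5^1
  c_3 = 3 = 3·5^0
  c_4 = 14 = 4·5^0 + 2·5^1
  c_5 = 6 = 1·5^0 + 1·5^1
  c_6 = 6 = 1·5^0 + 1·5^1
  c_7 = 4 = 4·5^0
λ_0 = (2, 3, 3, 4, 1, 1, 4)
λ_1 = (3, 4, 0, 2, 1, 1, 0)

((2, 3, 3, 4, 1, 1, 4), (3, 4, 0, 2, 1, 1, 0))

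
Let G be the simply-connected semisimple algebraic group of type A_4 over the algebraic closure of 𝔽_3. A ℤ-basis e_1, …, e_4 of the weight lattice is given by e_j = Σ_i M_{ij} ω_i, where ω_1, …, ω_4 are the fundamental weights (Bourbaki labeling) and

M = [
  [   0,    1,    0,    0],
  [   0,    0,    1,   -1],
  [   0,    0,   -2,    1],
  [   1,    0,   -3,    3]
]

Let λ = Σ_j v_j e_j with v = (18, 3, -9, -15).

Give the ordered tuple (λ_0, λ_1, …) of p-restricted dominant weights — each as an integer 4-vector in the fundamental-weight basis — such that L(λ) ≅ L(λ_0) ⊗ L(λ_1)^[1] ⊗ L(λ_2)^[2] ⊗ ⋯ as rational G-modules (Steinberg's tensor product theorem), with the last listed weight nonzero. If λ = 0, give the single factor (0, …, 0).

((0, 0, 0, 0), (1, 2, 1, 0))

In the fundamental-weight basis, λ has coordinates c = M·v (v = (18, 3, -9, -15)):
  c_1 = 0·18 + 1·3 + (0)·(-9) + (0)·(-15) = 3
  c_2 = 0·18 + 0·3 + (1)·(-9) + (-1)·(-15) = 6
  c_3 = 0·18 + 0·3 + (-2)·(-9) + (1)·(-15) = 3
  c_4 = 1·18 + 0·3 + (-3)·(-9) + (3)·(-15) = 0
Expand coordinatewise in base 3:
  c_1 = 3 = 0·3^0 + 1·3^1
  c_2 = 6 = 0·3^0 + 2·3^1
  c_3 = 3 = 0·3^0 + 1·3^1
  c_4 = 0
λ_0 = (0, 0, 0, 0)
λ_1 = (1, 2, 1, 0)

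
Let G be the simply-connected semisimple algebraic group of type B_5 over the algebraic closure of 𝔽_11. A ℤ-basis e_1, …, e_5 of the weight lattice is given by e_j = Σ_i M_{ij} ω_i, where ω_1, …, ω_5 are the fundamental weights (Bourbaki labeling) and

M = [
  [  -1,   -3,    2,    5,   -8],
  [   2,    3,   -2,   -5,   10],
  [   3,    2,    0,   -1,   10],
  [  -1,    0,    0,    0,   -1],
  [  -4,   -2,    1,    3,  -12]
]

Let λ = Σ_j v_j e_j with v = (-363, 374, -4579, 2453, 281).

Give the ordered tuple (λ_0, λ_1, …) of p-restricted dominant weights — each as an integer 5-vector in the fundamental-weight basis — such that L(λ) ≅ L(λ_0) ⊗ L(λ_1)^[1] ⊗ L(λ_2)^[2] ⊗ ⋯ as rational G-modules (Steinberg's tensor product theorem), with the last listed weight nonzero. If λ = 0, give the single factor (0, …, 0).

Converting to the ω-basis (c_i = row i of M dotted with v = (-363, 374, -4579, 2453, 281)):
  c_1 = (-1)·(-363) + (-3)·(374) + (2)·(-4579) + (5)·(2453) + (-8)·(281) = 100
  c_2 = (2)·(-363) + (3)·(374) + (-2)·(-4579) + (-5)·(2453) + (10)·(281) = 99
  c_3 = (3)·(-363) + (2)·(374) + (0)·(-4579) + (-1)·(2453) + (10)·(281) = 16
  c_4 = (-1)·(-363) + (0)·(374) + (0)·(-4579) + (0)·(2453) + (-1)·(281) = 82
  c_5 = (-4)·(-363) + (-2)·(374) + (1)·(-4579) + (3)·(2453) + (-12)·(281) = 112
Expand coordinatewise in base 11:
  c_1 = 100 = 1·11^0 + 9·11^1
  c_2 = 99 = 0·11^0 + 9·11^1
  c_3 = 16 = 5·11^0 + 1·11^1
  c_4 = 82 = 5·11^0 + 7·11^1
  c_5 = 112 = 2·11^0 + 10·11^1
λ_0 = (1, 0, 5, 5, 2)
λ_1 = (9, 9, 1, 7, 10)

((1, 0, 5, 5, 2), (9, 9, 1, 7, 10))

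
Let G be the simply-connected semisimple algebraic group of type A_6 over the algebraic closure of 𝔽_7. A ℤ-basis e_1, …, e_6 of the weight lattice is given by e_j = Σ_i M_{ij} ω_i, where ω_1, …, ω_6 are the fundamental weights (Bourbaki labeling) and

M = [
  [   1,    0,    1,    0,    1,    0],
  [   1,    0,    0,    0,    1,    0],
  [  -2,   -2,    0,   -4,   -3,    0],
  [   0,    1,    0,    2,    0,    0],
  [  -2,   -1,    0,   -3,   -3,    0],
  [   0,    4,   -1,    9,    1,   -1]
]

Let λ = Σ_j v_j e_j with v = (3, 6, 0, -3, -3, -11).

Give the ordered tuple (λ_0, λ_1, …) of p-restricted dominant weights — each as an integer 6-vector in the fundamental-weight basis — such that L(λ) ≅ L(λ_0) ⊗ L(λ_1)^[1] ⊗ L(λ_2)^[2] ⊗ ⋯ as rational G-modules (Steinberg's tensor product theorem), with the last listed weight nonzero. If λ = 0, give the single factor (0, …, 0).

((0, 0, 3, 0, 6, 5),)

Compute c_i = Σ_j M_{ij} v_j with v = (3, 6, 0, -3, -3, -11):
  c_1 = 1·3 + 0·6 + 1·0 + (0)·(-3) + (1)·(-3) + (0)·(-11) = 0
  c_2 = 1·3 + 0·6 + 0·0 + (0)·(-3) + (1)·(-3) + (0)·(-11) = 0
  c_3 = (-2)·(3) + (-2)·(6) + 0·0 + (-4)·(-3) + (-3)·(-3) + (0)·(-11) = 3
  c_4 = 0·3 + 1·6 + 0·0 + (2)·(-3) + (0)·(-3) + (0)·(-11) = 0
  c_5 = (-2)·(3) + (-1)·(6) + 0·0 + (-3)·(-3) + (-3)·(-3) + (0)·(-11) = 6
  c_6 = 0·3 + 4·6 + (-1)·(0) + (9)·(-3) + (1)·(-3) + (-1)·(-11) = 5
Base-7 expansion of each c_i:
  c_1 = 0
  c_2 = 0
  c_3 = 3 = 3·7^0
  c_4 = 0
  c_5 = 6 = 6·7^0
  c_6 = 5 = 5·7^0
λ_0 = (0, 0, 3, 0, 6, 5)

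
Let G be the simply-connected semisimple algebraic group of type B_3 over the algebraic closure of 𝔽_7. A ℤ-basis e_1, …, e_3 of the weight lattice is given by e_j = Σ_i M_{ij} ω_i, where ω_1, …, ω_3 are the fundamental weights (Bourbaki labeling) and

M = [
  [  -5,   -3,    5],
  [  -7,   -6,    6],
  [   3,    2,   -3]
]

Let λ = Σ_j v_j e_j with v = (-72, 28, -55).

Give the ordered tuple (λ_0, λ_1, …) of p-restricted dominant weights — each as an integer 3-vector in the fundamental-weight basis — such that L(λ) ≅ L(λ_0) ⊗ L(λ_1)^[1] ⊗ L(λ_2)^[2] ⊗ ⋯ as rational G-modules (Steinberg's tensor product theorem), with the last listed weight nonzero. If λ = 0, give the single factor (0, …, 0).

In the fundamental-weight basis, λ has coordinates c = M·v (v = (-72, 28, -55)):
  c_1 = (-5)·(-72) + (-3)·(28) + (5)·(-55) = 1
  c_2 = (-7)·(-72) + (-6)·(28) + (6)·(-55) = 6
  c_3 = (3)·(-72) + (2)·(28) + (-3)·(-55) = 5
p = 7; digits c_i = Σ_j d_{ij}·7^j, 0 ≤ d_{ij} < 7:
  c_1 = 1 = 1·7^0
  c_2 = 6 = 6·7^0
  c_3 = 5 = 5·7^0
λ_0 = (1, 6, 5)

((1, 6, 5),)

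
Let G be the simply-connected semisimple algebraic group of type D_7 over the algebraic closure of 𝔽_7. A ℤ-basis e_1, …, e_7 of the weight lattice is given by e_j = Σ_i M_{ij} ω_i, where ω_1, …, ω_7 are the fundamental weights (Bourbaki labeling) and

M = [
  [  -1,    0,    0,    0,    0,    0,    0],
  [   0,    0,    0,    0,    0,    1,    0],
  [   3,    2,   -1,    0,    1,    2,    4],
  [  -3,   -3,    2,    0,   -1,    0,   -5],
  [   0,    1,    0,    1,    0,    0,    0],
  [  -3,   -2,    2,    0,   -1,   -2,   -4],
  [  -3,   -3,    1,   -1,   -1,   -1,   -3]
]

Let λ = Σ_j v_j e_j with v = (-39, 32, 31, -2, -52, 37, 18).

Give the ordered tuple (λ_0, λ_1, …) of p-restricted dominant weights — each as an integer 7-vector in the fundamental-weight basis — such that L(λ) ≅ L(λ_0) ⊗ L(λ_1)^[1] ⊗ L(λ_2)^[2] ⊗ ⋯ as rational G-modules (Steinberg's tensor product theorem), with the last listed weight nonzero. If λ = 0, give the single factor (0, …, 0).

((4, 2, 3, 3, 2, 0, 1), (5, 5, 1, 6, 4, 3, 2))

Converting to the ω-basis (c_i = row i of M dotted with v = (-39, 32, 31, -2, -52, 37, 18)):
  c_1 = -1*-39 + 0*32 + 0*31 + 0*-2 + 0*-52 + 0*37 + 0*18 = 39
  c_2 = 0*-39 + 0*32 + 0*31 + 0*-2 + 0*-52 + 1*37 + 0*18 = 37
  c_3 = 3*-39 + 2*32 + -1*31 + 0*-2 + 1*-52 + 2*37 + 4*18 = 10
  c_4 = -3*-39 + -3*32 + 2*31 + 0*-2 + -1*-52 + 0*37 + -5*18 = 45
  c_5 = 0*-39 + 1*32 + 0*31 + 1*-2 + 0*-52 + 0*37 + 0*18 = 30
  c_6 = -3*-39 + -2*32 + 2*31 + 0*-2 + -1*-52 + -2*37 + -4*18 = 21
  c_7 = -3*-39 + -3*32 + 1*31 + -1*-2 + -1*-52 + -1*37 + -3*18 = 15
Writing each c_i in base p = 7:
  c_1 = 39 = 4·7^0 + 5·7^1
  c_2 = 37 = 2·7^0 + 5·7^1
  c_3 = 10 = 3·7^0 + 1·7^1
  c_4 = 45 = 3·7^0 + 6·7^1
  c_5 = 30 = 2·7^0 + 4·7^1
  c_6 = 21 = 0·7^0 + 3·7^1
  c_7 = 15 = 1·7^0 + 2·7^1
Factor λ_0 = (4, 2, 3, 3, 2, 0, 1)
Factor λ_1 = (5, 5, 1, 6, 4, 3, 2)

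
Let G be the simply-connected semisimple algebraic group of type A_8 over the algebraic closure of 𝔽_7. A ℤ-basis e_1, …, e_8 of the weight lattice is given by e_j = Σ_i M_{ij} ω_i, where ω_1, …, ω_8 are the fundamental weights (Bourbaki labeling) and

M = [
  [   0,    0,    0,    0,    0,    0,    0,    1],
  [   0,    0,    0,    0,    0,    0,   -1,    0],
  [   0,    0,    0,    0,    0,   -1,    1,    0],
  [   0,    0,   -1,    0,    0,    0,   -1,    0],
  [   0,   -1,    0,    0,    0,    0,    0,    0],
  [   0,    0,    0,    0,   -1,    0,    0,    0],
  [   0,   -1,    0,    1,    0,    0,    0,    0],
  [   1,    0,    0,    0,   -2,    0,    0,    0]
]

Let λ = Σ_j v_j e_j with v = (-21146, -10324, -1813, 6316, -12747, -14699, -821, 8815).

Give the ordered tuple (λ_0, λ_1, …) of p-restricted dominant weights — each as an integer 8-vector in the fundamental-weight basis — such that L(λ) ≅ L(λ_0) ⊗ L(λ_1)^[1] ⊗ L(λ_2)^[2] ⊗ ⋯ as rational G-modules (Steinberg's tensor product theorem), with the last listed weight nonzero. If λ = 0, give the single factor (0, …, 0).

In the fundamental-weight basis, λ has coordinates c = M·v (v = (-21146, -10324, -1813, 6316, -12747, -14699, -821, 8815)):
  c_1 = (0)·(-21146) + (0)·(-10324) + (0)·(-1813) + (0)·(6316) + (0)·(-12747) + (0)·(-14699) + (0)·(-821) + (1)·(8815) = 8815
  c_2 = (0)·(-21146) + (0)·(-10324) + (0)·(-1813) + (0)·(6316) + (0)·(-12747) + (0)·(-14699) + (-1)·(-821) + (0)·(8815) = 821
  c_3 = (0)·(-21146) + (0)·(-10324) + (0)·(-1813) + (0)·(6316) + (0)·(-12747) + (-1)·(-14699) + (1)·(-821) + (0)·(8815) = 13878
  c_4 = (0)·(-21146) + (0)·(-10324) + (-1)·(-1813) + (0)·(6316) + (0)·(-12747) + (0)·(-14699) + (-1)·(-821) + (0)·(8815) = 2634
  c_5 = (0)·(-21146) + (-1)·(-10324) + (0)·(-1813) + (0)·(6316) + (0)·(-12747) + (0)·(-14699) + (0)·(-821) + (0)·(8815) = 10324
  c_6 = (0)·(-21146) + (0)·(-10324) + (0)·(-1813) + (0)·(6316) + (-1)·(-12747) + (0)·(-14699) + (0)·(-821) + (0)·(8815) = 12747
  c_7 = (0)·(-21146) + (-1)·(-10324) + (0)·(-1813) + (1)·(6316) + (0)·(-12747) + (0)·(-14699) + (0)·(-821) + (0)·(8815) = 16640
  c_8 = (1)·(-21146) + (0)·(-10324) + (0)·(-1813) + (0)·(6316) + (-2)·(-12747) + (0)·(-14699) + (0)·(-821) + (0)·(8815) = 4348
p = 7; digits c_i = Σ_j d_{ij}·7^j, 0 ≤ d_{ij} < 7:
  c_1 = 8815 = 2·7^0 + 6·7^1 + 4·7^2 + 4·7^3 + 3·7^4
  c_2 = 821 = 2·7^0 + 5·7^1 + 2·7^2 + 2·7^3
  c_3 = 13878 = 4·7^0 + 1·7^1 + 3·7^2 + 5·7^3 + 5·7^4
  c_4 = 2634 = 2·7^0 + 5·7^1 + 4·7^2 + 0·7^3 + 1·7^4
  c_5 = 10324 = 6·7^0 + 4·7^1 + 0·7^2 + 2·7^3 + 4·7^4
  c_6 = 12747 = 0·7^0 + 1·7^1 + 1·7^2 + 2·7^3 + 5·7^4
  c_7 = 16640 = 1·7^0 + 4·7^1 + 3·7^2 + 6·7^3 + 6·7^4
  c_8 = 4348 = 1·7^0 + 5·7^1 + 4·7^2 + 5·7^3 + 1·7^4
p-restricted factor λ_0 = (2, 2, 4, 2, 6, 0, 1, 1)
p-restricted factor λ_1 = (6, 5, 1, 5, 4, 1, 4, 5)
p-restricted factor λ_2 = (4, 2, 3, 4, 0, 1, 3, 4)
p-restricted factor λ_3 = (4, 2, 5, 0, 2, 2, 6, 5)
p-restricted factor λ_4 = (3, 0, 5, 1, 4, 5, 6, 1)

((2, 2, 4, 2, 6, 0, 1, 1), (6, 5, 1, 5, 4, 1, 4, 5), (4, 2, 3, 4, 0, 1, 3, 4), (4, 2, 5, 0, 2, 2, 6, 5), (3, 0, 5, 1, 4, 5, 6, 1))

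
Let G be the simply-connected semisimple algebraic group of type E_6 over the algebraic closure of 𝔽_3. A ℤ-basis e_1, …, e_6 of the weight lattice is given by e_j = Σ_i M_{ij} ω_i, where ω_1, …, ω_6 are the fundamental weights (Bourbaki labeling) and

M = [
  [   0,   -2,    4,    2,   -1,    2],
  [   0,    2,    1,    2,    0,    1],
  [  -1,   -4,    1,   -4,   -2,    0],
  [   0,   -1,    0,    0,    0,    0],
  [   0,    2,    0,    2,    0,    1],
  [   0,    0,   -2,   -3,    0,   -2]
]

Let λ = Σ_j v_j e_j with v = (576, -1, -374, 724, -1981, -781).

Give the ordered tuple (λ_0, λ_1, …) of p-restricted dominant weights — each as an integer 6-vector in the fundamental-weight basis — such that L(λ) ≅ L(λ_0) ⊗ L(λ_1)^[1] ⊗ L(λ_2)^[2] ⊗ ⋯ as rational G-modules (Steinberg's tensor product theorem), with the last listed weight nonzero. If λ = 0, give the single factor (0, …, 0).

((1, 0, 0, 1, 2, 0), (1, 1, 1, 0, 2, 1), (2, 2, 1, 0, 1, 0), (1, 1, 1, 0, 0, 2), (1, 0, 1, 0, 2, 1), (1, 1, 0, 0, 2, 0))

Change of basis e → ω: c = M·v where v = (576, -1, -374, 724, -1981, -781):
  c_1 = 0·576 + (-2)·(-1) + (4)·(-374) + 2·724 + (-1)·(-1981) + (2)·(-781) = 373
  c_2 = 0·576 + (2)·(-1) + (1)·(-374) + 2·724 + (0)·(-1981) + (1)·(-781) = 291
  c_3 = (-1)·(576) + (-4)·(-1) + (1)·(-374) + (-4)·(724) + (-2)·(-1981) + (0)·(-781) = 120
  c_4 = 0·576 + (-1)·(-1) + (0)·(-374) + 0·724 + (0)·(-1981) + (0)·(-781) = 1
  c_5 = 0·576 + (2)·(-1) + (0)·(-374) + 2·724 + (0)·(-1981) + (1)·(-781) = 665
  c_6 = 0·576 + (0)·(-1) + (-2)·(-374) + (-3)·(724) + (0)·(-1981) + (-2)·(-781) = 138
Writing each c_i in base p = 3:
  c_1 = 373 = 1·3^0 + 1·3^1 + 2·3^2 + 1·3^3 + 1·3^4 + 1·3^5
  c_2 = 291 = 0·3^0 + 1·3^1 + 2·3^2 + 1·3^3 + 0·3^4 + 1·3^5
  c_3 = 120 = 0·3^0 + 1·3^1 + 1·3^2 + 1·3^3 + 1·3^4
  c_4 = 1 = 1·3^0
  c_5 = 665 = 2·3^0 + 2·3^1 + 1·3^2 + 0·3^3 + 2·3^4 + 2·3^5
  c_6 = 138 = 0·3^0 + 1·3^1 + 0·3^2 + 2·3^3 + 1·3^4
Factor λ_0 = (1, 0, 0, 1, 2, 0)
Factor λ_1 = (1, 1, 1, 0, 2, 1)
Factor λ_2 = (2, 2, 1, 0, 1, 0)
Factor λ_3 = (1, 1, 1, 0, 0, 2)
Factor λ_4 = (1, 0, 1, 0, 2, 1)
Factor λ_5 = (1, 1, 0, 0, 2, 0)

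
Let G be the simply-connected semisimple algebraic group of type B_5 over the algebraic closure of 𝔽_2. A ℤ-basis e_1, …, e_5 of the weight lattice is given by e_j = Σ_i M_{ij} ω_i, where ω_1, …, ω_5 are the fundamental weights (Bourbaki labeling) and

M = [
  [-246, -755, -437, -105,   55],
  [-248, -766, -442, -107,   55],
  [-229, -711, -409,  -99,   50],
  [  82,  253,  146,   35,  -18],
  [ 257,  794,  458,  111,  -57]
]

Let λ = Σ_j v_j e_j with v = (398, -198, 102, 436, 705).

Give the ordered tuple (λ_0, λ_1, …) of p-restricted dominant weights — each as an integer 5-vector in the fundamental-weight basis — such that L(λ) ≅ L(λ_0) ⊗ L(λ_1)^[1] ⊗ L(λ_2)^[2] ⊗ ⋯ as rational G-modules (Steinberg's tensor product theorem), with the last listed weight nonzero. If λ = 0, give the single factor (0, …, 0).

((1, 1, 0, 0, 1), (1, 1, 0, 0, 0), (0, 0, 1, 1, 0))

Compute c_i = Σ_j M_{ij} v_j with v = (398, -198, 102, 436, 705):
  c_1 = (-246)·(398) + (-755)·(-198) + (-437)·(102) + (-105)·(436) + (55)·(705) = 3
  c_2 = (-248)·(398) + (-766)·(-198) + (-442)·(102) + (-107)·(436) + (55)·(705) = 3
  c_3 = (-229)·(398) + (-711)·(-198) + (-409)·(102) + (-99)·(436) + (50)·(705) = 4
  c_4 = (82)·(398) + (253)·(-198) + (146)·(102) + (35)·(436) + (-18)·(705) = 4
  c_5 = (257)·(398) + (794)·(-198) + (458)·(102) + (111)·(436) + (-57)·(705) = 1
Writing each c_i in base p = 2:
  c_1 = 3 = 1·2^0 + 1·2^1
  c_2 = 3 = 1·2^0 + 1·2^1
  c_3 = 4 = 0·2^0 + 0·2^1 + 1·2^2
  c_4 = 4 = 0·2^0 + 0·2^1 + 1·2^2
  c_5 = 1 = 1·2^0
p-restricted factor λ_0 = (1, 1, 0, 0, 1)
p-restricted factor λ_1 = (1, 1, 0, 0, 0)
p-restricted factor λ_2 = (0, 0, 1, 1, 0)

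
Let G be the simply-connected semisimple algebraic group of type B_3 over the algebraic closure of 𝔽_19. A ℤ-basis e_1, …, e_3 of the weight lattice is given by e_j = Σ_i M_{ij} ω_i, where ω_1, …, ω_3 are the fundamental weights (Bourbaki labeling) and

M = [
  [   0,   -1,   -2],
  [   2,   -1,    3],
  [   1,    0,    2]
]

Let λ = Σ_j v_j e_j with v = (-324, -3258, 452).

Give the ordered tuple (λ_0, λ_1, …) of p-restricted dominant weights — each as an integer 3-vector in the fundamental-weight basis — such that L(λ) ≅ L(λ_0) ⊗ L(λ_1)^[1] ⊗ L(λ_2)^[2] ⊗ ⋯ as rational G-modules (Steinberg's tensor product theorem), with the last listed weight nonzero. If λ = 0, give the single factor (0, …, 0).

Converting to the ω-basis (c_i = row i of M dotted with v = (-324, -3258, 452)):
  c_1 = (0)·(-324) + (-1)·(-3258) + (-2)·(452) = 2354
  c_2 = (2)·(-324) + (-1)·(-3258) + 3·452 = 3966
  c_3 = (1)·(-324) + (0)·(-3258) + 2·452 = 580
Base-19 expansion of each c_i:
  c_1 = 2354 = 17·19^0 + 9·19^1 + 6·19^2
  c_2 = 3966 = 14·19^0 + 18·19^1 + 10·19^2
  c_3 = 580 = 10·19^0 + 11·19^1 + 1·19^2
Factor λ_0 = (17, 14, 10)
Factor λ_1 = (9, 18, 11)
Factor λ_2 = (6, 10, 1)

((17, 14, 10), (9, 18, 11), (6, 10, 1))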